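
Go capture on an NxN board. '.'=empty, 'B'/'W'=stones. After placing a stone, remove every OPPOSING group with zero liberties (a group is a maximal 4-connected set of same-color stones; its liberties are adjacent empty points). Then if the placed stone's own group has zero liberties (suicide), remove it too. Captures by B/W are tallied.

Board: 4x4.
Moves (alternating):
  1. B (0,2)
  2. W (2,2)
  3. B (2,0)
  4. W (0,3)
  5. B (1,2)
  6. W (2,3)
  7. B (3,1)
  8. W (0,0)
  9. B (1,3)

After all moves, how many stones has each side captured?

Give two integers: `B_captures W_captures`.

Move 1: B@(0,2) -> caps B=0 W=0
Move 2: W@(2,2) -> caps B=0 W=0
Move 3: B@(2,0) -> caps B=0 W=0
Move 4: W@(0,3) -> caps B=0 W=0
Move 5: B@(1,2) -> caps B=0 W=0
Move 6: W@(2,3) -> caps B=0 W=0
Move 7: B@(3,1) -> caps B=0 W=0
Move 8: W@(0,0) -> caps B=0 W=0
Move 9: B@(1,3) -> caps B=1 W=0

Answer: 1 0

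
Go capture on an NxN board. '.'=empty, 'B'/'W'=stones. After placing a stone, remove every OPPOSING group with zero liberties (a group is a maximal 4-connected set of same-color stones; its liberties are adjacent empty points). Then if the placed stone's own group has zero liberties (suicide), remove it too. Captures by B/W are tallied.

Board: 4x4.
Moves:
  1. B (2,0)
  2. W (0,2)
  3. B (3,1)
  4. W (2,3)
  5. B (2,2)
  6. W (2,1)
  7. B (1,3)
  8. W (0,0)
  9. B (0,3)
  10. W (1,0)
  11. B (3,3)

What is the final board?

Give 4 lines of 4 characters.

Answer: W.WB
W..B
BWB.
.B.B

Derivation:
Move 1: B@(2,0) -> caps B=0 W=0
Move 2: W@(0,2) -> caps B=0 W=0
Move 3: B@(3,1) -> caps B=0 W=0
Move 4: W@(2,3) -> caps B=0 W=0
Move 5: B@(2,2) -> caps B=0 W=0
Move 6: W@(2,1) -> caps B=0 W=0
Move 7: B@(1,3) -> caps B=0 W=0
Move 8: W@(0,0) -> caps B=0 W=0
Move 9: B@(0,3) -> caps B=0 W=0
Move 10: W@(1,0) -> caps B=0 W=0
Move 11: B@(3,3) -> caps B=1 W=0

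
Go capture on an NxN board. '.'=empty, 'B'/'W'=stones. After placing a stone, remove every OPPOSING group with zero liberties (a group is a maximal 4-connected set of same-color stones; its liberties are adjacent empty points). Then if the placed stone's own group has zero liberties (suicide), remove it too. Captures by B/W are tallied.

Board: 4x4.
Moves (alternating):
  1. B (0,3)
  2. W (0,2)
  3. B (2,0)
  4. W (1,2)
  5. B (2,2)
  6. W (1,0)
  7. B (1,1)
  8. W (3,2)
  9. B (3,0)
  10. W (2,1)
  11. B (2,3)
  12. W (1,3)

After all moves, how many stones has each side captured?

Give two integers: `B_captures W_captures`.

Answer: 0 1

Derivation:
Move 1: B@(0,3) -> caps B=0 W=0
Move 2: W@(0,2) -> caps B=0 W=0
Move 3: B@(2,0) -> caps B=0 W=0
Move 4: W@(1,2) -> caps B=0 W=0
Move 5: B@(2,2) -> caps B=0 W=0
Move 6: W@(1,0) -> caps B=0 W=0
Move 7: B@(1,1) -> caps B=0 W=0
Move 8: W@(3,2) -> caps B=0 W=0
Move 9: B@(3,0) -> caps B=0 W=0
Move 10: W@(2,1) -> caps B=0 W=0
Move 11: B@(2,3) -> caps B=0 W=0
Move 12: W@(1,3) -> caps B=0 W=1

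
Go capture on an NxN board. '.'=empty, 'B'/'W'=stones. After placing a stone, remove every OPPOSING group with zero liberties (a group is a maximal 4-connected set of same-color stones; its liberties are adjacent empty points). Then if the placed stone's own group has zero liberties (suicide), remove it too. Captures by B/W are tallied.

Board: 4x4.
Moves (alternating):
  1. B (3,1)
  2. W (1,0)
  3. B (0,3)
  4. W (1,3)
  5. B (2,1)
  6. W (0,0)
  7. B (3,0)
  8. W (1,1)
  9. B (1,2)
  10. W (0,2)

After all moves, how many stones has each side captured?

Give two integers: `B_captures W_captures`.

Answer: 0 1

Derivation:
Move 1: B@(3,1) -> caps B=0 W=0
Move 2: W@(1,0) -> caps B=0 W=0
Move 3: B@(0,3) -> caps B=0 W=0
Move 4: W@(1,3) -> caps B=0 W=0
Move 5: B@(2,1) -> caps B=0 W=0
Move 6: W@(0,0) -> caps B=0 W=0
Move 7: B@(3,0) -> caps B=0 W=0
Move 8: W@(1,1) -> caps B=0 W=0
Move 9: B@(1,2) -> caps B=0 W=0
Move 10: W@(0,2) -> caps B=0 W=1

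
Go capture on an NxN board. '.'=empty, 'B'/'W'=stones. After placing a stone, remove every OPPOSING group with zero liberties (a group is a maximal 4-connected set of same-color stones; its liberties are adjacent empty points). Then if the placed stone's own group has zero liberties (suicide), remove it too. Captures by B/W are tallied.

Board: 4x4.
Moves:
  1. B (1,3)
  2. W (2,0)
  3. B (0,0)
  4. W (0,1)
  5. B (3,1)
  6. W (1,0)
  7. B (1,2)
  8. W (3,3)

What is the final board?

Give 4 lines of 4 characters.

Move 1: B@(1,3) -> caps B=0 W=0
Move 2: W@(2,0) -> caps B=0 W=0
Move 3: B@(0,0) -> caps B=0 W=0
Move 4: W@(0,1) -> caps B=0 W=0
Move 5: B@(3,1) -> caps B=0 W=0
Move 6: W@(1,0) -> caps B=0 W=1
Move 7: B@(1,2) -> caps B=0 W=1
Move 8: W@(3,3) -> caps B=0 W=1

Answer: .W..
W.BB
W...
.B.W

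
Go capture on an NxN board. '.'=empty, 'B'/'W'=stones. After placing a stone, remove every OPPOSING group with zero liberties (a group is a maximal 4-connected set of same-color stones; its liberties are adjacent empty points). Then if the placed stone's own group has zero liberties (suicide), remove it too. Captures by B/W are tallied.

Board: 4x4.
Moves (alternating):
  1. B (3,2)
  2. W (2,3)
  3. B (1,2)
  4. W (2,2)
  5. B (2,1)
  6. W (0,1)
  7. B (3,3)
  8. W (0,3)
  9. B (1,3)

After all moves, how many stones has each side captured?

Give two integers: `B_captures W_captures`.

Move 1: B@(3,2) -> caps B=0 W=0
Move 2: W@(2,3) -> caps B=0 W=0
Move 3: B@(1,2) -> caps B=0 W=0
Move 4: W@(2,2) -> caps B=0 W=0
Move 5: B@(2,1) -> caps B=0 W=0
Move 6: W@(0,1) -> caps B=0 W=0
Move 7: B@(3,3) -> caps B=0 W=0
Move 8: W@(0,3) -> caps B=0 W=0
Move 9: B@(1,3) -> caps B=2 W=0

Answer: 2 0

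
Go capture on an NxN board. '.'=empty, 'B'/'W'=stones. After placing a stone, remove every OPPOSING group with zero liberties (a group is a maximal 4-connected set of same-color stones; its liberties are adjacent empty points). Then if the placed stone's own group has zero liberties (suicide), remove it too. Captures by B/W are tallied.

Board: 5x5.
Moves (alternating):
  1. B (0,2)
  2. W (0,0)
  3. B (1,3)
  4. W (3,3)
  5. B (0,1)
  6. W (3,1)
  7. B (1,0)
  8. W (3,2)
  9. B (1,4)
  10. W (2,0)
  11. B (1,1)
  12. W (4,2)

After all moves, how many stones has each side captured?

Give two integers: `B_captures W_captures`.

Move 1: B@(0,2) -> caps B=0 W=0
Move 2: W@(0,0) -> caps B=0 W=0
Move 3: B@(1,3) -> caps B=0 W=0
Move 4: W@(3,3) -> caps B=0 W=0
Move 5: B@(0,1) -> caps B=0 W=0
Move 6: W@(3,1) -> caps B=0 W=0
Move 7: B@(1,0) -> caps B=1 W=0
Move 8: W@(3,2) -> caps B=1 W=0
Move 9: B@(1,4) -> caps B=1 W=0
Move 10: W@(2,0) -> caps B=1 W=0
Move 11: B@(1,1) -> caps B=1 W=0
Move 12: W@(4,2) -> caps B=1 W=0

Answer: 1 0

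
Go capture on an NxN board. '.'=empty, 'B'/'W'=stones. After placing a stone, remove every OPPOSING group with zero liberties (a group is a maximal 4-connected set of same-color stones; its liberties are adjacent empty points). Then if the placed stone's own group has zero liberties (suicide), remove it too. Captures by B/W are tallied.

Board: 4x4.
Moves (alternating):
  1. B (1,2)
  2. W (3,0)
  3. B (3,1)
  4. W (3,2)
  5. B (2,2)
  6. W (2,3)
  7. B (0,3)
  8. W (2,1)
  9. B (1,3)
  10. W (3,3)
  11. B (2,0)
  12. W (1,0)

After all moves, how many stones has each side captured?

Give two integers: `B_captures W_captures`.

Answer: 0 2

Derivation:
Move 1: B@(1,2) -> caps B=0 W=0
Move 2: W@(3,0) -> caps B=0 W=0
Move 3: B@(3,1) -> caps B=0 W=0
Move 4: W@(3,2) -> caps B=0 W=0
Move 5: B@(2,2) -> caps B=0 W=0
Move 6: W@(2,3) -> caps B=0 W=0
Move 7: B@(0,3) -> caps B=0 W=0
Move 8: W@(2,1) -> caps B=0 W=1
Move 9: B@(1,3) -> caps B=0 W=1
Move 10: W@(3,3) -> caps B=0 W=1
Move 11: B@(2,0) -> caps B=0 W=1
Move 12: W@(1,0) -> caps B=0 W=2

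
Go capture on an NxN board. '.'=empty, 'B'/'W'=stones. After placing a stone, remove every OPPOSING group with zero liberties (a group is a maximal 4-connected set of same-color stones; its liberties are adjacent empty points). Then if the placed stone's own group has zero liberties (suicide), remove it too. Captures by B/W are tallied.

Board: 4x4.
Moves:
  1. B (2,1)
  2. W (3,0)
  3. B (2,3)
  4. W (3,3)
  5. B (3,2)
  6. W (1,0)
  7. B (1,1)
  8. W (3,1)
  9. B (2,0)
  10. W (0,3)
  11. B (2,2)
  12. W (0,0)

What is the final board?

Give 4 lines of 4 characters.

Move 1: B@(2,1) -> caps B=0 W=0
Move 2: W@(3,0) -> caps B=0 W=0
Move 3: B@(2,3) -> caps B=0 W=0
Move 4: W@(3,3) -> caps B=0 W=0
Move 5: B@(3,2) -> caps B=1 W=0
Move 6: W@(1,0) -> caps B=1 W=0
Move 7: B@(1,1) -> caps B=1 W=0
Move 8: W@(3,1) -> caps B=1 W=0
Move 9: B@(2,0) -> caps B=3 W=0
Move 10: W@(0,3) -> caps B=3 W=0
Move 11: B@(2,2) -> caps B=3 W=0
Move 12: W@(0,0) -> caps B=3 W=0

Answer: W..W
WB..
BBBB
..B.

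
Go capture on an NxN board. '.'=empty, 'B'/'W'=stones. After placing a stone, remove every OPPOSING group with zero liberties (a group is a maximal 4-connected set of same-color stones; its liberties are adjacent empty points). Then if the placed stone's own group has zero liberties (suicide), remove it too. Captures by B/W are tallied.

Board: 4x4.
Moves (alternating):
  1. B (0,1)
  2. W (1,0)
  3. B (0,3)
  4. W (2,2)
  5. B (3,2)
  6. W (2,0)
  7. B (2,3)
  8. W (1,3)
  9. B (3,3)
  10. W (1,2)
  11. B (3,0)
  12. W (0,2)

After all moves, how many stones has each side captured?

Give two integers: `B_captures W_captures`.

Answer: 0 1

Derivation:
Move 1: B@(0,1) -> caps B=0 W=0
Move 2: W@(1,0) -> caps B=0 W=0
Move 3: B@(0,3) -> caps B=0 W=0
Move 4: W@(2,2) -> caps B=0 W=0
Move 5: B@(3,2) -> caps B=0 W=0
Move 6: W@(2,0) -> caps B=0 W=0
Move 7: B@(2,3) -> caps B=0 W=0
Move 8: W@(1,3) -> caps B=0 W=0
Move 9: B@(3,3) -> caps B=0 W=0
Move 10: W@(1,2) -> caps B=0 W=0
Move 11: B@(3,0) -> caps B=0 W=0
Move 12: W@(0,2) -> caps B=0 W=1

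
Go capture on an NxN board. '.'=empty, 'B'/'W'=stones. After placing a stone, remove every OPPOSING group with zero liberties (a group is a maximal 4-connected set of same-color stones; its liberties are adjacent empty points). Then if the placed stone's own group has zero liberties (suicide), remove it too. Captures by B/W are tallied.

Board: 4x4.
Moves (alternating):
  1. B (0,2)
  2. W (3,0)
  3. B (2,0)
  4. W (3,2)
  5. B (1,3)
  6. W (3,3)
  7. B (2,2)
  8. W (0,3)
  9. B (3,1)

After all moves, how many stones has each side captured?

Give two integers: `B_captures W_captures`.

Move 1: B@(0,2) -> caps B=0 W=0
Move 2: W@(3,0) -> caps B=0 W=0
Move 3: B@(2,0) -> caps B=0 W=0
Move 4: W@(3,2) -> caps B=0 W=0
Move 5: B@(1,3) -> caps B=0 W=0
Move 6: W@(3,3) -> caps B=0 W=0
Move 7: B@(2,2) -> caps B=0 W=0
Move 8: W@(0,3) -> caps B=0 W=0
Move 9: B@(3,1) -> caps B=1 W=0

Answer: 1 0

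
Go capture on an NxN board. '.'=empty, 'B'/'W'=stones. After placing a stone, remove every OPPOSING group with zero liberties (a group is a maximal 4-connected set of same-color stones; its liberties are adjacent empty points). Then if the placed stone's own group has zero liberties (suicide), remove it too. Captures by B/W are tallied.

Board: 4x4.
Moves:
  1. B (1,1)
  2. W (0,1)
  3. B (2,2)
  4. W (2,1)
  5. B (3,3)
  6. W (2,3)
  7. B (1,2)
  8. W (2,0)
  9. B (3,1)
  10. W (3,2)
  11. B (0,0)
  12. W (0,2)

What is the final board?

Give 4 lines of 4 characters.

Move 1: B@(1,1) -> caps B=0 W=0
Move 2: W@(0,1) -> caps B=0 W=0
Move 3: B@(2,2) -> caps B=0 W=0
Move 4: W@(2,1) -> caps B=0 W=0
Move 5: B@(3,3) -> caps B=0 W=0
Move 6: W@(2,3) -> caps B=0 W=0
Move 7: B@(1,2) -> caps B=0 W=0
Move 8: W@(2,0) -> caps B=0 W=0
Move 9: B@(3,1) -> caps B=0 W=0
Move 10: W@(3,2) -> caps B=0 W=1
Move 11: B@(0,0) -> caps B=0 W=1
Move 12: W@(0,2) -> caps B=0 W=1

Answer: BWW.
.BB.
WWBW
.BW.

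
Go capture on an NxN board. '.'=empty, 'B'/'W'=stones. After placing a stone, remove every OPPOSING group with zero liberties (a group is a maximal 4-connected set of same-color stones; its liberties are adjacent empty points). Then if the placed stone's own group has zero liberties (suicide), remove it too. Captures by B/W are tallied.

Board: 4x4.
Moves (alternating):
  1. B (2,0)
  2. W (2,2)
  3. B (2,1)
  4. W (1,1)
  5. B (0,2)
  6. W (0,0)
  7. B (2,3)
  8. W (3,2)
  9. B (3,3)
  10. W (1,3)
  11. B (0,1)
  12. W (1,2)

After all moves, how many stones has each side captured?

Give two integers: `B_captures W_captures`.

Move 1: B@(2,0) -> caps B=0 W=0
Move 2: W@(2,2) -> caps B=0 W=0
Move 3: B@(2,1) -> caps B=0 W=0
Move 4: W@(1,1) -> caps B=0 W=0
Move 5: B@(0,2) -> caps B=0 W=0
Move 6: W@(0,0) -> caps B=0 W=0
Move 7: B@(2,3) -> caps B=0 W=0
Move 8: W@(3,2) -> caps B=0 W=0
Move 9: B@(3,3) -> caps B=0 W=0
Move 10: W@(1,3) -> caps B=0 W=2
Move 11: B@(0,1) -> caps B=0 W=2
Move 12: W@(1,2) -> caps B=0 W=2

Answer: 0 2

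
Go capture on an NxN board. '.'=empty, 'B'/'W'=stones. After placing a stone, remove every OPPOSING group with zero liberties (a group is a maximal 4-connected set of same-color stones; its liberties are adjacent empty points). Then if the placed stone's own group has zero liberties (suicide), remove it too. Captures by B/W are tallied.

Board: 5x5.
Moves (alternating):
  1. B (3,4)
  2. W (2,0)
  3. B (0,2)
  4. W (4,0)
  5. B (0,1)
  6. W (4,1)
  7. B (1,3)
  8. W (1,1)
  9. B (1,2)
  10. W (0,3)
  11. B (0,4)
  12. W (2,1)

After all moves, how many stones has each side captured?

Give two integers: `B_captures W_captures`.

Answer: 1 0

Derivation:
Move 1: B@(3,4) -> caps B=0 W=0
Move 2: W@(2,0) -> caps B=0 W=0
Move 3: B@(0,2) -> caps B=0 W=0
Move 4: W@(4,0) -> caps B=0 W=0
Move 5: B@(0,1) -> caps B=0 W=0
Move 6: W@(4,1) -> caps B=0 W=0
Move 7: B@(1,3) -> caps B=0 W=0
Move 8: W@(1,1) -> caps B=0 W=0
Move 9: B@(1,2) -> caps B=0 W=0
Move 10: W@(0,3) -> caps B=0 W=0
Move 11: B@(0,4) -> caps B=1 W=0
Move 12: W@(2,1) -> caps B=1 W=0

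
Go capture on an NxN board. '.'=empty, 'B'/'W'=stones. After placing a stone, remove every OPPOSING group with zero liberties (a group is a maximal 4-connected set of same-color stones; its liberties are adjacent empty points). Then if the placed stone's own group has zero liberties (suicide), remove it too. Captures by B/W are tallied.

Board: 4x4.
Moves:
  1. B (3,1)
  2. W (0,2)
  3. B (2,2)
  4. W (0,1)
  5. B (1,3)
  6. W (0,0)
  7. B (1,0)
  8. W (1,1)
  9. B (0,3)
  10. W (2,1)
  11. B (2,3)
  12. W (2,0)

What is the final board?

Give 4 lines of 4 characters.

Answer: WWWB
.W.B
WWBB
.B..

Derivation:
Move 1: B@(3,1) -> caps B=0 W=0
Move 2: W@(0,2) -> caps B=0 W=0
Move 3: B@(2,2) -> caps B=0 W=0
Move 4: W@(0,1) -> caps B=0 W=0
Move 5: B@(1,3) -> caps B=0 W=0
Move 6: W@(0,0) -> caps B=0 W=0
Move 7: B@(1,0) -> caps B=0 W=0
Move 8: W@(1,1) -> caps B=0 W=0
Move 9: B@(0,3) -> caps B=0 W=0
Move 10: W@(2,1) -> caps B=0 W=0
Move 11: B@(2,3) -> caps B=0 W=0
Move 12: W@(2,0) -> caps B=0 W=1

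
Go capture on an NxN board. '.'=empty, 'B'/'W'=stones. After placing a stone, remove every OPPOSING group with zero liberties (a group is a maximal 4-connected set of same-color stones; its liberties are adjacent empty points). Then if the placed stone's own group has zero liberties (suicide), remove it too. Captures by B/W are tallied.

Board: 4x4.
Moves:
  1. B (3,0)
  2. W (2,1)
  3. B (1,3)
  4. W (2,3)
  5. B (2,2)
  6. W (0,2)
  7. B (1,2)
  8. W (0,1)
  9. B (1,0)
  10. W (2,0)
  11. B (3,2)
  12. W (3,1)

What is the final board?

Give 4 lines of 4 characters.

Move 1: B@(3,0) -> caps B=0 W=0
Move 2: W@(2,1) -> caps B=0 W=0
Move 3: B@(1,3) -> caps B=0 W=0
Move 4: W@(2,3) -> caps B=0 W=0
Move 5: B@(2,2) -> caps B=0 W=0
Move 6: W@(0,2) -> caps B=0 W=0
Move 7: B@(1,2) -> caps B=0 W=0
Move 8: W@(0,1) -> caps B=0 W=0
Move 9: B@(1,0) -> caps B=0 W=0
Move 10: W@(2,0) -> caps B=0 W=0
Move 11: B@(3,2) -> caps B=0 W=0
Move 12: W@(3,1) -> caps B=0 W=1

Answer: .WW.
B.BB
WWBW
.WB.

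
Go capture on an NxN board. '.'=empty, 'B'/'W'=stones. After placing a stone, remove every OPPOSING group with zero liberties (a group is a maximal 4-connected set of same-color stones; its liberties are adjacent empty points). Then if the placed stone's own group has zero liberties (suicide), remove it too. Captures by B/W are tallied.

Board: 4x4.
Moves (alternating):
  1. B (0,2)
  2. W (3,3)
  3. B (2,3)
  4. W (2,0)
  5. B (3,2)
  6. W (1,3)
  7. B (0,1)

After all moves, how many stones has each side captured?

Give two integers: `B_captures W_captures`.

Move 1: B@(0,2) -> caps B=0 W=0
Move 2: W@(3,3) -> caps B=0 W=0
Move 3: B@(2,3) -> caps B=0 W=0
Move 4: W@(2,0) -> caps B=0 W=0
Move 5: B@(3,2) -> caps B=1 W=0
Move 6: W@(1,3) -> caps B=1 W=0
Move 7: B@(0,1) -> caps B=1 W=0

Answer: 1 0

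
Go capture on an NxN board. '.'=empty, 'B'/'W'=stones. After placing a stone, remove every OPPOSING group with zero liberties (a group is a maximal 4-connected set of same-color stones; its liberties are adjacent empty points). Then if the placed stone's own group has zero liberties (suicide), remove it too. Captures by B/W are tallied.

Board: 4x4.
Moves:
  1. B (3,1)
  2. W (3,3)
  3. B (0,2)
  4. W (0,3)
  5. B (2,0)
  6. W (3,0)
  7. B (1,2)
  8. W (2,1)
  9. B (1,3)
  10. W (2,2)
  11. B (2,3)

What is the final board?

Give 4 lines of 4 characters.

Answer: ..B.
..BB
BWWB
.B.W

Derivation:
Move 1: B@(3,1) -> caps B=0 W=0
Move 2: W@(3,3) -> caps B=0 W=0
Move 3: B@(0,2) -> caps B=0 W=0
Move 4: W@(0,3) -> caps B=0 W=0
Move 5: B@(2,0) -> caps B=0 W=0
Move 6: W@(3,0) -> caps B=0 W=0
Move 7: B@(1,2) -> caps B=0 W=0
Move 8: W@(2,1) -> caps B=0 W=0
Move 9: B@(1,3) -> caps B=1 W=0
Move 10: W@(2,2) -> caps B=1 W=0
Move 11: B@(2,3) -> caps B=1 W=0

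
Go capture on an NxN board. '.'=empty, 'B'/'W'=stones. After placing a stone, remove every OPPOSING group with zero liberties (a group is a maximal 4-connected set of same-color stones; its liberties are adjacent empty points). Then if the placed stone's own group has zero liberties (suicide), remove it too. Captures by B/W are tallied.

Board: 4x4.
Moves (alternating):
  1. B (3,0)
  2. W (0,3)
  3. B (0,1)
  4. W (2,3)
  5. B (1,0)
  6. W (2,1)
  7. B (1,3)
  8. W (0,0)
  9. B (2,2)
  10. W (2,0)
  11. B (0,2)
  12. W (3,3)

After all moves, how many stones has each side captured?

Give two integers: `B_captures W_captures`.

Answer: 1 0

Derivation:
Move 1: B@(3,0) -> caps B=0 W=0
Move 2: W@(0,3) -> caps B=0 W=0
Move 3: B@(0,1) -> caps B=0 W=0
Move 4: W@(2,3) -> caps B=0 W=0
Move 5: B@(1,0) -> caps B=0 W=0
Move 6: W@(2,1) -> caps B=0 W=0
Move 7: B@(1,3) -> caps B=0 W=0
Move 8: W@(0,0) -> caps B=0 W=0
Move 9: B@(2,2) -> caps B=0 W=0
Move 10: W@(2,0) -> caps B=0 W=0
Move 11: B@(0,2) -> caps B=1 W=0
Move 12: W@(3,3) -> caps B=1 W=0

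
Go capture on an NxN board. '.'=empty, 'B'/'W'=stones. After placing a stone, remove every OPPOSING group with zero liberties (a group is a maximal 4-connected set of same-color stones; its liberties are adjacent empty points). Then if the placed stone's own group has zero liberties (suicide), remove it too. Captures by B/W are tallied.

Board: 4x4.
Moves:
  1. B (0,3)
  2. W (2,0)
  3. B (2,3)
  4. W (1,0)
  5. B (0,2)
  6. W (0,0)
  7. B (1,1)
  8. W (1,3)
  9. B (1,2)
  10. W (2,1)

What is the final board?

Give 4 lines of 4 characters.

Answer: W.BB
WBB.
WW.B
....

Derivation:
Move 1: B@(0,3) -> caps B=0 W=0
Move 2: W@(2,0) -> caps B=0 W=0
Move 3: B@(2,3) -> caps B=0 W=0
Move 4: W@(1,0) -> caps B=0 W=0
Move 5: B@(0,2) -> caps B=0 W=0
Move 6: W@(0,0) -> caps B=0 W=0
Move 7: B@(1,1) -> caps B=0 W=0
Move 8: W@(1,3) -> caps B=0 W=0
Move 9: B@(1,2) -> caps B=1 W=0
Move 10: W@(2,1) -> caps B=1 W=0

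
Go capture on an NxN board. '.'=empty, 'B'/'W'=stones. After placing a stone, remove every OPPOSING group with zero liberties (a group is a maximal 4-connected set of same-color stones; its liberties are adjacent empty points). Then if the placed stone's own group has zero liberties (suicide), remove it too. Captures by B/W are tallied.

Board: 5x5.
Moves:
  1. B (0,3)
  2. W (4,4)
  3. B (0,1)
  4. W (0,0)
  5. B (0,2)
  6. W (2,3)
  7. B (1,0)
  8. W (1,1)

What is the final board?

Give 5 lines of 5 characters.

Move 1: B@(0,3) -> caps B=0 W=0
Move 2: W@(4,4) -> caps B=0 W=0
Move 3: B@(0,1) -> caps B=0 W=0
Move 4: W@(0,0) -> caps B=0 W=0
Move 5: B@(0,2) -> caps B=0 W=0
Move 6: W@(2,3) -> caps B=0 W=0
Move 7: B@(1,0) -> caps B=1 W=0
Move 8: W@(1,1) -> caps B=1 W=0

Answer: .BBB.
BW...
...W.
.....
....W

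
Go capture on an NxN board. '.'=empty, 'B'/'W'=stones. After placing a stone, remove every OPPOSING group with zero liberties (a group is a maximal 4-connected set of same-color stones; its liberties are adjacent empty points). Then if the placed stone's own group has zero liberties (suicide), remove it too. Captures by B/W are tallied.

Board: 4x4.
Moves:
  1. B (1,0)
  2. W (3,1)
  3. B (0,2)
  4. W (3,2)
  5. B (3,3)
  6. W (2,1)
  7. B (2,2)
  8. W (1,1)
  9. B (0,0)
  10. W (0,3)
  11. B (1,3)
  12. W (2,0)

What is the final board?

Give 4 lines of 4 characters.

Answer: B.B.
BW.B
WWB.
.WWB

Derivation:
Move 1: B@(1,0) -> caps B=0 W=0
Move 2: W@(3,1) -> caps B=0 W=0
Move 3: B@(0,2) -> caps B=0 W=0
Move 4: W@(3,2) -> caps B=0 W=0
Move 5: B@(3,3) -> caps B=0 W=0
Move 6: W@(2,1) -> caps B=0 W=0
Move 7: B@(2,2) -> caps B=0 W=0
Move 8: W@(1,1) -> caps B=0 W=0
Move 9: B@(0,0) -> caps B=0 W=0
Move 10: W@(0,3) -> caps B=0 W=0
Move 11: B@(1,3) -> caps B=1 W=0
Move 12: W@(2,0) -> caps B=1 W=0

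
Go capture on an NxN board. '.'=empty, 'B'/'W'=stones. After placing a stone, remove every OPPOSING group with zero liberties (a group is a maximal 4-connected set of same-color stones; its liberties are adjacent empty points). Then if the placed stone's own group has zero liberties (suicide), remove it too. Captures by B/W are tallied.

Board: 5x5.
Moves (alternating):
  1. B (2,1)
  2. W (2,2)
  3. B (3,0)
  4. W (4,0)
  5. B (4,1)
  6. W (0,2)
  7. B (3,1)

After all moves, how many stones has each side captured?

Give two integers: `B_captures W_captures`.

Move 1: B@(2,1) -> caps B=0 W=0
Move 2: W@(2,2) -> caps B=0 W=0
Move 3: B@(3,0) -> caps B=0 W=0
Move 4: W@(4,0) -> caps B=0 W=0
Move 5: B@(4,1) -> caps B=1 W=0
Move 6: W@(0,2) -> caps B=1 W=0
Move 7: B@(3,1) -> caps B=1 W=0

Answer: 1 0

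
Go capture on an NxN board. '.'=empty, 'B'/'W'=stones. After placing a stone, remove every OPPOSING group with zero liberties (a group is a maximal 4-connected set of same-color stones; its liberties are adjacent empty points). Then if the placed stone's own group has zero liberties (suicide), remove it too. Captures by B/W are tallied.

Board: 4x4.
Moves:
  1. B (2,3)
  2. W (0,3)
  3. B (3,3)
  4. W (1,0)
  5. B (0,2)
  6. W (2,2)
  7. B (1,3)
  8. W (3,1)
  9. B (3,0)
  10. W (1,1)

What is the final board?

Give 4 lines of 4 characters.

Answer: ..B.
WW.B
..WB
BW.B

Derivation:
Move 1: B@(2,3) -> caps B=0 W=0
Move 2: W@(0,3) -> caps B=0 W=0
Move 3: B@(3,3) -> caps B=0 W=0
Move 4: W@(1,0) -> caps B=0 W=0
Move 5: B@(0,2) -> caps B=0 W=0
Move 6: W@(2,2) -> caps B=0 W=0
Move 7: B@(1,3) -> caps B=1 W=0
Move 8: W@(3,1) -> caps B=1 W=0
Move 9: B@(3,0) -> caps B=1 W=0
Move 10: W@(1,1) -> caps B=1 W=0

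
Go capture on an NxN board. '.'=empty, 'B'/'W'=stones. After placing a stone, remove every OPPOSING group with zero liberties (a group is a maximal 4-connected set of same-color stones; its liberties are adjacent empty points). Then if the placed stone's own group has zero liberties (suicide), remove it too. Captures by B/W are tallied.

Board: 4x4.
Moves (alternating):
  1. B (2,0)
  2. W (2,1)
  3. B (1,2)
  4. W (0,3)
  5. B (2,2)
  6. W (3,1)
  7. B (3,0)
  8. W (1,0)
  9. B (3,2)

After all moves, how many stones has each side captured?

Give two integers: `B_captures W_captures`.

Move 1: B@(2,0) -> caps B=0 W=0
Move 2: W@(2,1) -> caps B=0 W=0
Move 3: B@(1,2) -> caps B=0 W=0
Move 4: W@(0,3) -> caps B=0 W=0
Move 5: B@(2,2) -> caps B=0 W=0
Move 6: W@(3,1) -> caps B=0 W=0
Move 7: B@(3,0) -> caps B=0 W=0
Move 8: W@(1,0) -> caps B=0 W=2
Move 9: B@(3,2) -> caps B=0 W=2

Answer: 0 2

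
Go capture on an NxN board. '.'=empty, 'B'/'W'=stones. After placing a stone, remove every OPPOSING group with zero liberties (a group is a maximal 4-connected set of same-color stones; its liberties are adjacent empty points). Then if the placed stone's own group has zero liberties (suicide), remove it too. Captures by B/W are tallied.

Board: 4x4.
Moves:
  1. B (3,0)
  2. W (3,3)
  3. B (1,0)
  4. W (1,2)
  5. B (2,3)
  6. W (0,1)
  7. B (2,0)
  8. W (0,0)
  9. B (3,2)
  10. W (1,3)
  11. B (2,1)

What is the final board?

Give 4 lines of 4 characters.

Move 1: B@(3,0) -> caps B=0 W=0
Move 2: W@(3,3) -> caps B=0 W=0
Move 3: B@(1,0) -> caps B=0 W=0
Move 4: W@(1,2) -> caps B=0 W=0
Move 5: B@(2,3) -> caps B=0 W=0
Move 6: W@(0,1) -> caps B=0 W=0
Move 7: B@(2,0) -> caps B=0 W=0
Move 8: W@(0,0) -> caps B=0 W=0
Move 9: B@(3,2) -> caps B=1 W=0
Move 10: W@(1,3) -> caps B=1 W=0
Move 11: B@(2,1) -> caps B=1 W=0

Answer: WW..
B.WW
BB.B
B.B.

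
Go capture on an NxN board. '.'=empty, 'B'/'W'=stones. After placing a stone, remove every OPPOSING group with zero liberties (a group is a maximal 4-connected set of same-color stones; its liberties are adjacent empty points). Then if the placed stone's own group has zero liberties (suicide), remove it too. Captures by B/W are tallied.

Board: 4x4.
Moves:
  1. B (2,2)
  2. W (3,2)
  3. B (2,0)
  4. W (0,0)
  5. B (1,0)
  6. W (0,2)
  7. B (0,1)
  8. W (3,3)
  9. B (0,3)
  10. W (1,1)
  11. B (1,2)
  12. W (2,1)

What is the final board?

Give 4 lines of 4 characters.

Answer: .B.B
BWB.
BWB.
..WW

Derivation:
Move 1: B@(2,2) -> caps B=0 W=0
Move 2: W@(3,2) -> caps B=0 W=0
Move 3: B@(2,0) -> caps B=0 W=0
Move 4: W@(0,0) -> caps B=0 W=0
Move 5: B@(1,0) -> caps B=0 W=0
Move 6: W@(0,2) -> caps B=0 W=0
Move 7: B@(0,1) -> caps B=1 W=0
Move 8: W@(3,3) -> caps B=1 W=0
Move 9: B@(0,3) -> caps B=1 W=0
Move 10: W@(1,1) -> caps B=1 W=0
Move 11: B@(1,2) -> caps B=2 W=0
Move 12: W@(2,1) -> caps B=2 W=0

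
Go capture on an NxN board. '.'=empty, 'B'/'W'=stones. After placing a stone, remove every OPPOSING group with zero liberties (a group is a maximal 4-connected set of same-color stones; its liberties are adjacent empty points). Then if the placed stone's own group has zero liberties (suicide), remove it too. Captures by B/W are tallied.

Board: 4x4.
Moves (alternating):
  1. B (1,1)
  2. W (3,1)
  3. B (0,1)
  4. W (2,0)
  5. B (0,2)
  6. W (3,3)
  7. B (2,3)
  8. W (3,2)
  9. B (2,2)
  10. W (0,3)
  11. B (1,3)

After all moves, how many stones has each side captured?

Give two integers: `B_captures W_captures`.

Move 1: B@(1,1) -> caps B=0 W=0
Move 2: W@(3,1) -> caps B=0 W=0
Move 3: B@(0,1) -> caps B=0 W=0
Move 4: W@(2,0) -> caps B=0 W=0
Move 5: B@(0,2) -> caps B=0 W=0
Move 6: W@(3,3) -> caps B=0 W=0
Move 7: B@(2,3) -> caps B=0 W=0
Move 8: W@(3,2) -> caps B=0 W=0
Move 9: B@(2,2) -> caps B=0 W=0
Move 10: W@(0,3) -> caps B=0 W=0
Move 11: B@(1,3) -> caps B=1 W=0

Answer: 1 0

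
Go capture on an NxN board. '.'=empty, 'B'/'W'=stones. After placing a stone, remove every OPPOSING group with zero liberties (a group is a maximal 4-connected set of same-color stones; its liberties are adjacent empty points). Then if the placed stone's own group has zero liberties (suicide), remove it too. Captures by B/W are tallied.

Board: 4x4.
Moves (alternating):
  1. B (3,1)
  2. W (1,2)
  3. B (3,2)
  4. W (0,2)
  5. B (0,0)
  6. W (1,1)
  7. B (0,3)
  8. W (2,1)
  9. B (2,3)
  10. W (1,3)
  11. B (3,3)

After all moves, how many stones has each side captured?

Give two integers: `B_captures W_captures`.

Move 1: B@(3,1) -> caps B=0 W=0
Move 2: W@(1,2) -> caps B=0 W=0
Move 3: B@(3,2) -> caps B=0 W=0
Move 4: W@(0,2) -> caps B=0 W=0
Move 5: B@(0,0) -> caps B=0 W=0
Move 6: W@(1,1) -> caps B=0 W=0
Move 7: B@(0,3) -> caps B=0 W=0
Move 8: W@(2,1) -> caps B=0 W=0
Move 9: B@(2,3) -> caps B=0 W=0
Move 10: W@(1,3) -> caps B=0 W=1
Move 11: B@(3,3) -> caps B=0 W=1

Answer: 0 1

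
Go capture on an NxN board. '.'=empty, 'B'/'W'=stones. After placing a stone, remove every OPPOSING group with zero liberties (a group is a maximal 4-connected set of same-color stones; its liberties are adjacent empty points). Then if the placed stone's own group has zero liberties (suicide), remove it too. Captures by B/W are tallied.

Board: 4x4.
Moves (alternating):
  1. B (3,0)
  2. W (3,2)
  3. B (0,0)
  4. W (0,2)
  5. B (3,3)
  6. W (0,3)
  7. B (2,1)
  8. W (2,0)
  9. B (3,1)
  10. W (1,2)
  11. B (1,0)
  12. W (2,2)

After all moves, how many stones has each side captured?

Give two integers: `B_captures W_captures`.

Answer: 1 0

Derivation:
Move 1: B@(3,0) -> caps B=0 W=0
Move 2: W@(3,2) -> caps B=0 W=0
Move 3: B@(0,0) -> caps B=0 W=0
Move 4: W@(0,2) -> caps B=0 W=0
Move 5: B@(3,3) -> caps B=0 W=0
Move 6: W@(0,3) -> caps B=0 W=0
Move 7: B@(2,1) -> caps B=0 W=0
Move 8: W@(2,0) -> caps B=0 W=0
Move 9: B@(3,1) -> caps B=0 W=0
Move 10: W@(1,2) -> caps B=0 W=0
Move 11: B@(1,0) -> caps B=1 W=0
Move 12: W@(2,2) -> caps B=1 W=0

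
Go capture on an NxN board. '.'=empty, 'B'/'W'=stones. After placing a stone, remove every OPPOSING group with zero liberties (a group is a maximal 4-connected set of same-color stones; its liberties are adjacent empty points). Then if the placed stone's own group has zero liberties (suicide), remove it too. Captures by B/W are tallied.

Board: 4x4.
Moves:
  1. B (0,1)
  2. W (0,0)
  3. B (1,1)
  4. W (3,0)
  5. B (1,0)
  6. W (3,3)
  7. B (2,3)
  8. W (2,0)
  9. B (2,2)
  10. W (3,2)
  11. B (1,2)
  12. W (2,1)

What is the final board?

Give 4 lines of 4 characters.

Answer: .B..
BBB.
WWBB
W.WW

Derivation:
Move 1: B@(0,1) -> caps B=0 W=0
Move 2: W@(0,0) -> caps B=0 W=0
Move 3: B@(1,1) -> caps B=0 W=0
Move 4: W@(3,0) -> caps B=0 W=0
Move 5: B@(1,0) -> caps B=1 W=0
Move 6: W@(3,3) -> caps B=1 W=0
Move 7: B@(2,3) -> caps B=1 W=0
Move 8: W@(2,0) -> caps B=1 W=0
Move 9: B@(2,2) -> caps B=1 W=0
Move 10: W@(3,2) -> caps B=1 W=0
Move 11: B@(1,2) -> caps B=1 W=0
Move 12: W@(2,1) -> caps B=1 W=0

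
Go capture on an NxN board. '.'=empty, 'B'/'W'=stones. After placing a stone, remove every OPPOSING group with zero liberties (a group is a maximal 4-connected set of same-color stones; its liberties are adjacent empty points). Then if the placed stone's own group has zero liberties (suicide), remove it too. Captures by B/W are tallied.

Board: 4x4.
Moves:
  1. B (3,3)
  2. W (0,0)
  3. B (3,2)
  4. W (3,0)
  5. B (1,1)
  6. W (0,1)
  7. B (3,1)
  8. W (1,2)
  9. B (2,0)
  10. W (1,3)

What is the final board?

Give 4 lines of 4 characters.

Answer: WW..
.BWW
B...
.BBB

Derivation:
Move 1: B@(3,3) -> caps B=0 W=0
Move 2: W@(0,0) -> caps B=0 W=0
Move 3: B@(3,2) -> caps B=0 W=0
Move 4: W@(3,0) -> caps B=0 W=0
Move 5: B@(1,1) -> caps B=0 W=0
Move 6: W@(0,1) -> caps B=0 W=0
Move 7: B@(3,1) -> caps B=0 W=0
Move 8: W@(1,2) -> caps B=0 W=0
Move 9: B@(2,0) -> caps B=1 W=0
Move 10: W@(1,3) -> caps B=1 W=0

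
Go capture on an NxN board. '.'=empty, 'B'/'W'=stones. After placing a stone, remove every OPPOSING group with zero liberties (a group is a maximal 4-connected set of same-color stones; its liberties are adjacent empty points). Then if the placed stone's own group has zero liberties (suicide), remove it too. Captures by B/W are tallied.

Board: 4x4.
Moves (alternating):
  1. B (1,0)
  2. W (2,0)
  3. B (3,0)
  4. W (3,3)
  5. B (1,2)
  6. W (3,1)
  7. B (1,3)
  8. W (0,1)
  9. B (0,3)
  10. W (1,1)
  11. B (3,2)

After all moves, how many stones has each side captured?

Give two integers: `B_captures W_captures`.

Move 1: B@(1,0) -> caps B=0 W=0
Move 2: W@(2,0) -> caps B=0 W=0
Move 3: B@(3,0) -> caps B=0 W=0
Move 4: W@(3,3) -> caps B=0 W=0
Move 5: B@(1,2) -> caps B=0 W=0
Move 6: W@(3,1) -> caps B=0 W=1
Move 7: B@(1,3) -> caps B=0 W=1
Move 8: W@(0,1) -> caps B=0 W=1
Move 9: B@(0,3) -> caps B=0 W=1
Move 10: W@(1,1) -> caps B=0 W=1
Move 11: B@(3,2) -> caps B=0 W=1

Answer: 0 1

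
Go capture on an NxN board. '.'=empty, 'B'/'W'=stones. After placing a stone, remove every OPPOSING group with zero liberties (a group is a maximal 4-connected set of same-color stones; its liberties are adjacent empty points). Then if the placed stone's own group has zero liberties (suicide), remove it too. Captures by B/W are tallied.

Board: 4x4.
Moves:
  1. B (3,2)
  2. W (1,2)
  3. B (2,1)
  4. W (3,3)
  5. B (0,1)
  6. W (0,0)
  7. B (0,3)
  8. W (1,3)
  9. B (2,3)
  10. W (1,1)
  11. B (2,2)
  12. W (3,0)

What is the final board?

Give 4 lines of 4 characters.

Answer: WB.B
.WWW
.BBB
W.B.

Derivation:
Move 1: B@(3,2) -> caps B=0 W=0
Move 2: W@(1,2) -> caps B=0 W=0
Move 3: B@(2,1) -> caps B=0 W=0
Move 4: W@(3,3) -> caps B=0 W=0
Move 5: B@(0,1) -> caps B=0 W=0
Move 6: W@(0,0) -> caps B=0 W=0
Move 7: B@(0,3) -> caps B=0 W=0
Move 8: W@(1,3) -> caps B=0 W=0
Move 9: B@(2,3) -> caps B=1 W=0
Move 10: W@(1,1) -> caps B=1 W=0
Move 11: B@(2,2) -> caps B=1 W=0
Move 12: W@(3,0) -> caps B=1 W=0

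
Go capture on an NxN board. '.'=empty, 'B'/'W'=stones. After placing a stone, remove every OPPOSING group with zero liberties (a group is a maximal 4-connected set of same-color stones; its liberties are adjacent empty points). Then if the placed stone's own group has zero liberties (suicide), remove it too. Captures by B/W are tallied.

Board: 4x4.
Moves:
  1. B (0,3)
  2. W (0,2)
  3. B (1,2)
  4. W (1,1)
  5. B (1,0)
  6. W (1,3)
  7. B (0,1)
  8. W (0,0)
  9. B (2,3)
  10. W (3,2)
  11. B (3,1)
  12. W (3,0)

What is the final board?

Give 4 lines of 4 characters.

Move 1: B@(0,3) -> caps B=0 W=0
Move 2: W@(0,2) -> caps B=0 W=0
Move 3: B@(1,2) -> caps B=0 W=0
Move 4: W@(1,1) -> caps B=0 W=0
Move 5: B@(1,0) -> caps B=0 W=0
Move 6: W@(1,3) -> caps B=0 W=1
Move 7: B@(0,1) -> caps B=0 W=1
Move 8: W@(0,0) -> caps B=0 W=2
Move 9: B@(2,3) -> caps B=0 W=2
Move 10: W@(3,2) -> caps B=0 W=2
Move 11: B@(3,1) -> caps B=0 W=2
Move 12: W@(3,0) -> caps B=0 W=2

Answer: W.W.
BWBW
...B
WBW.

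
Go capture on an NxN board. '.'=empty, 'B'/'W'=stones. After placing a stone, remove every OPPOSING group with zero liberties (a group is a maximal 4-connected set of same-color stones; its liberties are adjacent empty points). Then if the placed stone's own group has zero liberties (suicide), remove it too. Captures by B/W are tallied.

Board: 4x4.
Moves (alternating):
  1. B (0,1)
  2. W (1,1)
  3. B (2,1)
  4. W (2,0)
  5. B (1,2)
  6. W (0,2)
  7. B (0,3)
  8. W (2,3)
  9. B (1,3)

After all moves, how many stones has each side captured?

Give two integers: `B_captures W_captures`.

Answer: 1 0

Derivation:
Move 1: B@(0,1) -> caps B=0 W=0
Move 2: W@(1,1) -> caps B=0 W=0
Move 3: B@(2,1) -> caps B=0 W=0
Move 4: W@(2,0) -> caps B=0 W=0
Move 5: B@(1,2) -> caps B=0 W=0
Move 6: W@(0,2) -> caps B=0 W=0
Move 7: B@(0,3) -> caps B=1 W=0
Move 8: W@(2,3) -> caps B=1 W=0
Move 9: B@(1,3) -> caps B=1 W=0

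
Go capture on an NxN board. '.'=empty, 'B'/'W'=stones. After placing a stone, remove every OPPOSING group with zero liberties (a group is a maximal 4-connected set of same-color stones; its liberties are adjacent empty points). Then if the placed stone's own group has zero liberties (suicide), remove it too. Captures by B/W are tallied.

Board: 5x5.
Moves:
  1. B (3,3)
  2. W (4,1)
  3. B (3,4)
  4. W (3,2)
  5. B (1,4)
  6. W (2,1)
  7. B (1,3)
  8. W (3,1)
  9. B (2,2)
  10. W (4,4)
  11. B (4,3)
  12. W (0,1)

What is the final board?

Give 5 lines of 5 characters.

Move 1: B@(3,3) -> caps B=0 W=0
Move 2: W@(4,1) -> caps B=0 W=0
Move 3: B@(3,4) -> caps B=0 W=0
Move 4: W@(3,2) -> caps B=0 W=0
Move 5: B@(1,4) -> caps B=0 W=0
Move 6: W@(2,1) -> caps B=0 W=0
Move 7: B@(1,3) -> caps B=0 W=0
Move 8: W@(3,1) -> caps B=0 W=0
Move 9: B@(2,2) -> caps B=0 W=0
Move 10: W@(4,4) -> caps B=0 W=0
Move 11: B@(4,3) -> caps B=1 W=0
Move 12: W@(0,1) -> caps B=1 W=0

Answer: .W...
...BB
.WB..
.WWBB
.W.B.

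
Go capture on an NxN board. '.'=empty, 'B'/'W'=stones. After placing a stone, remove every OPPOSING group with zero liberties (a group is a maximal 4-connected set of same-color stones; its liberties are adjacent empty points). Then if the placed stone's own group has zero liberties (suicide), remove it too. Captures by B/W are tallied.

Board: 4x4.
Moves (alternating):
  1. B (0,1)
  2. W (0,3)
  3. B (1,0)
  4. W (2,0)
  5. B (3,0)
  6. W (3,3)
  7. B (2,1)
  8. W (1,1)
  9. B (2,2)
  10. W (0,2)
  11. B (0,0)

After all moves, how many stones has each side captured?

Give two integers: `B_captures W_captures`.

Move 1: B@(0,1) -> caps B=0 W=0
Move 2: W@(0,3) -> caps B=0 W=0
Move 3: B@(1,0) -> caps B=0 W=0
Move 4: W@(2,0) -> caps B=0 W=0
Move 5: B@(3,0) -> caps B=0 W=0
Move 6: W@(3,3) -> caps B=0 W=0
Move 7: B@(2,1) -> caps B=1 W=0
Move 8: W@(1,1) -> caps B=1 W=0
Move 9: B@(2,2) -> caps B=1 W=0
Move 10: W@(0,2) -> caps B=1 W=0
Move 11: B@(0,0) -> caps B=1 W=0

Answer: 1 0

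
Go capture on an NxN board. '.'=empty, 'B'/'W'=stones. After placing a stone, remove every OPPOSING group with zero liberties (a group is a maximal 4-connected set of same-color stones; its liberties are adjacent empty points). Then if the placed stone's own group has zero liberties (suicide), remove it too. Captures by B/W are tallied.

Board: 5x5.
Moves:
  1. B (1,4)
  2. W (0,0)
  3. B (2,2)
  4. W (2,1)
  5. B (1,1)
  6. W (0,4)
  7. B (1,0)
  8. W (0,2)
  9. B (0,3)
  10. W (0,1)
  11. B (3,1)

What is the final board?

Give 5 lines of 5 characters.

Move 1: B@(1,4) -> caps B=0 W=0
Move 2: W@(0,0) -> caps B=0 W=0
Move 3: B@(2,2) -> caps B=0 W=0
Move 4: W@(2,1) -> caps B=0 W=0
Move 5: B@(1,1) -> caps B=0 W=0
Move 6: W@(0,4) -> caps B=0 W=0
Move 7: B@(1,0) -> caps B=0 W=0
Move 8: W@(0,2) -> caps B=0 W=0
Move 9: B@(0,3) -> caps B=1 W=0
Move 10: W@(0,1) -> caps B=1 W=0
Move 11: B@(3,1) -> caps B=1 W=0

Answer: WWWB.
BB..B
.WB..
.B...
.....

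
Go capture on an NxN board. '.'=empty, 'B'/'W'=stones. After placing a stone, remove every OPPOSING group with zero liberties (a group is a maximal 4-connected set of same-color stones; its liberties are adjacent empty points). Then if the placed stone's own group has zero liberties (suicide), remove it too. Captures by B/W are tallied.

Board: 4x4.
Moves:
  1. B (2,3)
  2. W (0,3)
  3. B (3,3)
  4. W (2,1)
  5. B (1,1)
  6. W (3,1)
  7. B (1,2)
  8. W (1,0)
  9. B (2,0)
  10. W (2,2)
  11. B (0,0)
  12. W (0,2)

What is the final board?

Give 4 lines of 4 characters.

Answer: B.WW
.BB.
BWWB
.W.B

Derivation:
Move 1: B@(2,3) -> caps B=0 W=0
Move 2: W@(0,3) -> caps B=0 W=0
Move 3: B@(3,3) -> caps B=0 W=0
Move 4: W@(2,1) -> caps B=0 W=0
Move 5: B@(1,1) -> caps B=0 W=0
Move 6: W@(3,1) -> caps B=0 W=0
Move 7: B@(1,2) -> caps B=0 W=0
Move 8: W@(1,0) -> caps B=0 W=0
Move 9: B@(2,0) -> caps B=0 W=0
Move 10: W@(2,2) -> caps B=0 W=0
Move 11: B@(0,0) -> caps B=1 W=0
Move 12: W@(0,2) -> caps B=1 W=0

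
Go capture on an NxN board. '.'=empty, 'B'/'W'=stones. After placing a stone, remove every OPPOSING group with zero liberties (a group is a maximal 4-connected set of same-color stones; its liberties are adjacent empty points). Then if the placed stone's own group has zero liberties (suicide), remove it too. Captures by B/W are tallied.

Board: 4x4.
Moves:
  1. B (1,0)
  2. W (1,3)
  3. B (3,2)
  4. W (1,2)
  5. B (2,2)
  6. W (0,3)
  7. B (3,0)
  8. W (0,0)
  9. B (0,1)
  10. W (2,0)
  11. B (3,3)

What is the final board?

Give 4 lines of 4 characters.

Move 1: B@(1,0) -> caps B=0 W=0
Move 2: W@(1,3) -> caps B=0 W=0
Move 3: B@(3,2) -> caps B=0 W=0
Move 4: W@(1,2) -> caps B=0 W=0
Move 5: B@(2,2) -> caps B=0 W=0
Move 6: W@(0,3) -> caps B=0 W=0
Move 7: B@(3,0) -> caps B=0 W=0
Move 8: W@(0,0) -> caps B=0 W=0
Move 9: B@(0,1) -> caps B=1 W=0
Move 10: W@(2,0) -> caps B=1 W=0
Move 11: B@(3,3) -> caps B=1 W=0

Answer: .B.W
B.WW
W.B.
B.BB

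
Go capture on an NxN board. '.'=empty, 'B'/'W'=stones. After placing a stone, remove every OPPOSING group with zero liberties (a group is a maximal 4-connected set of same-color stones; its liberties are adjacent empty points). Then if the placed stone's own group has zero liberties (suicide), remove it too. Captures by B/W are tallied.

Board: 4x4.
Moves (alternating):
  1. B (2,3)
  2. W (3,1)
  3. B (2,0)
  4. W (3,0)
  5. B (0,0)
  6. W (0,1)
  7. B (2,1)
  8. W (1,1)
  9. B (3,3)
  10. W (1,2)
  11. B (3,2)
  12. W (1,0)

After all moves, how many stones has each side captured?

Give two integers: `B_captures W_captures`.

Answer: 2 1

Derivation:
Move 1: B@(2,3) -> caps B=0 W=0
Move 2: W@(3,1) -> caps B=0 W=0
Move 3: B@(2,0) -> caps B=0 W=0
Move 4: W@(3,0) -> caps B=0 W=0
Move 5: B@(0,0) -> caps B=0 W=0
Move 6: W@(0,1) -> caps B=0 W=0
Move 7: B@(2,1) -> caps B=0 W=0
Move 8: W@(1,1) -> caps B=0 W=0
Move 9: B@(3,3) -> caps B=0 W=0
Move 10: W@(1,2) -> caps B=0 W=0
Move 11: B@(3,2) -> caps B=2 W=0
Move 12: W@(1,0) -> caps B=2 W=1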